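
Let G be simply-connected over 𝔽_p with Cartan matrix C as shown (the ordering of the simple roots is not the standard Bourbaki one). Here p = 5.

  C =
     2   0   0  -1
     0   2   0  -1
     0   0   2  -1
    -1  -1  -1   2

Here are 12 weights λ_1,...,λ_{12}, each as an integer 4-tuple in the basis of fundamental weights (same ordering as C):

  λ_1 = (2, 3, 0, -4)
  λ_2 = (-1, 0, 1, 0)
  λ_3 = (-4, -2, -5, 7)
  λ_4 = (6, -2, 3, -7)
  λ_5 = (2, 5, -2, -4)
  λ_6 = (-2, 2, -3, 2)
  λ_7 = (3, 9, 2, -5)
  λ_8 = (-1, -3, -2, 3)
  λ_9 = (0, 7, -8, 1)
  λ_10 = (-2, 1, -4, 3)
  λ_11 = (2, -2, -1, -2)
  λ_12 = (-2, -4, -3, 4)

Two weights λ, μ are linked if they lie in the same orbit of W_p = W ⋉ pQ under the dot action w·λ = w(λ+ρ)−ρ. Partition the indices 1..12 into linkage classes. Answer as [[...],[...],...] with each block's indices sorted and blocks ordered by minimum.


Dynkin diagram of C (from the 6 off-diagonal −1 entries): D_4.

Ā_5 reps of the 12 weights (D_4, coords as presented):

  λ_1+ρ ↦ (0, 1, 2, 1);  λ_2+ρ ↦ (0, 1, 2, 1);  λ_3+ρ ↦ (0, 2, 1, 1);  λ_4+ρ ↦ (0, 2, 1, 1);  λ_5+ρ ↦ (0, 1, 2, 1);  λ_6+ρ ↦ (0, 2, 1, 1);  λ_7+ρ ↦ (1, 3, 0, 0);  λ_8+ρ ↦ (0, 2, 1, 1);  λ_9+ρ ↦ (0, 1, 2, 1);  λ_10+ρ ↦ (0, 1, 2, 1);  λ_11+ρ ↦ (0, 0, 1, 1);  λ_12+ρ ↦ (0, 2, 1, 1)

Linkage partition of the 12 weights (4 classes, p=5):

[[1, 2, 5, 9, 10], [3, 4, 6, 8, 12], [7], [11]]


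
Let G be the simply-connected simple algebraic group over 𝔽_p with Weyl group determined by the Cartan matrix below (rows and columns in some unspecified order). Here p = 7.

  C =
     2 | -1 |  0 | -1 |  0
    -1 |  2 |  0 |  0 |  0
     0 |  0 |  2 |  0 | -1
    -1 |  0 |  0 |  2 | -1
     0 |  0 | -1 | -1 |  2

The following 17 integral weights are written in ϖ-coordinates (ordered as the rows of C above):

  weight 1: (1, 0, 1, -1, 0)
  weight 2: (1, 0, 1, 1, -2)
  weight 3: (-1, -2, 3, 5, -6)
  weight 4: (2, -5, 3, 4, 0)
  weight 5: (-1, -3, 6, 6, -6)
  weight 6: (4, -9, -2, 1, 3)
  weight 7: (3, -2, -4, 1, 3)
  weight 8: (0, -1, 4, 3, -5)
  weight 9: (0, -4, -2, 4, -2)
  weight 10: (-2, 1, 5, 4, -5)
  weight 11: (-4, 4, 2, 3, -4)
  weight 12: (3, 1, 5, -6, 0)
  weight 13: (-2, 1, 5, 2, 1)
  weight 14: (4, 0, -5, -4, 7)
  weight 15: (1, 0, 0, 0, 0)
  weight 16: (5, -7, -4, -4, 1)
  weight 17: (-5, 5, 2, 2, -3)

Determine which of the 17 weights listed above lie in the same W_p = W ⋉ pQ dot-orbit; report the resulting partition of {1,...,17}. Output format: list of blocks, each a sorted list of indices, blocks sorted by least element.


A_5 Cartan matrix, 5 simple roots permuted; ρ=(1,1,1,1,1).

Folding the 17 weights λ_j+ρ into Ā_7 (reps in the given 5-coord order):

  [1] (2, 1, 2, 0, 1) · [2] (2, 1, 1, 1, 1) · [3] (1, 0, 1, 0, 4) · [4] (2, 1, 1, 1, 1) · [5] (0, 2, 0, 0, 5) · [6] (2, 1, 2, 0, 1) · [7] (1, 2, 0, 2, 1) · [8] (1, 0, 1, 0, 4) · [9] (2, 1, 1, 1, 1) · [10] (1, 0, 1, 0, 4) · [11] (1, 2, 0, 2, 1) · [12] (1, 0, 1, 0, 4) · [13] (2, 1, 1, 1, 1) · [14] (1, 2, 0, 2, 1) · [15] (2, 1, 1, 1, 1) · [16] (1, 2, 0, 2, 1) · [17] (1, 2, 0, 2, 1)

5 distinct reps among the 17 weights ⇒ 5 W_7-linkage classes:

[[1, 6], [2, 4, 9, 13, 15], [3, 8, 10, 12], [5], [7, 11, 14, 16, 17]]


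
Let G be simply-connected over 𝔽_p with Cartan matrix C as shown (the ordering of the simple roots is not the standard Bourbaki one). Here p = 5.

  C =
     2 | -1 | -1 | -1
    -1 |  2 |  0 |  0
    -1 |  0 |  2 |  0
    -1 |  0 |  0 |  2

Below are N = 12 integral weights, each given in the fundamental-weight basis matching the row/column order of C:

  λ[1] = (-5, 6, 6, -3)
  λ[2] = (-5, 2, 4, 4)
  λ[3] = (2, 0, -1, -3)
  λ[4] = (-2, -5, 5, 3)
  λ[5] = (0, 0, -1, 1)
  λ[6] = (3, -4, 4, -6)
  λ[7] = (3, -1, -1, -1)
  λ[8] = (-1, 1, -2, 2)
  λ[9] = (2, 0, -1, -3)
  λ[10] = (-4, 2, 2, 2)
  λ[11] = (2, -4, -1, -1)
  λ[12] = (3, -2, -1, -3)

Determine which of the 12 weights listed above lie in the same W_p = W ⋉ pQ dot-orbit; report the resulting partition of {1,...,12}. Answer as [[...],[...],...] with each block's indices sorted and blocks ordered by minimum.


D_4 Cartan matrix, 4 simple roots permuted; ρ=(1,1,1,1).

Folding the 12 weights λ_j+ρ into Ā_5 (reps in the given 4-coord order):

    λ_1 → (1, 1, 1, 0)
    λ_2 → (1, 0, 0, 0)
    λ_3 → (1, 1, 0, 2)
    λ_4 → (1, 0, 0, 0)
    λ_5 → (1, 1, 0, 2)
    λ_6 → (1, 0, 0, 0)
    λ_7 → (1, 0, 0, 0)
    λ_8 → (1, 1, 0, 2)
    λ_9 → (1, 1, 0, 2)
    λ_10 → (2, 0, 0, 0)
    λ_11 → (0, 3, 0, 0)
    λ_12 → (1, 1, 0, 2)

Grouping the 12 weights by Ā_5-representative: 5 linkage classes.

[[1], [2, 4, 6, 7], [3, 5, 8, 9, 12], [10], [11]]


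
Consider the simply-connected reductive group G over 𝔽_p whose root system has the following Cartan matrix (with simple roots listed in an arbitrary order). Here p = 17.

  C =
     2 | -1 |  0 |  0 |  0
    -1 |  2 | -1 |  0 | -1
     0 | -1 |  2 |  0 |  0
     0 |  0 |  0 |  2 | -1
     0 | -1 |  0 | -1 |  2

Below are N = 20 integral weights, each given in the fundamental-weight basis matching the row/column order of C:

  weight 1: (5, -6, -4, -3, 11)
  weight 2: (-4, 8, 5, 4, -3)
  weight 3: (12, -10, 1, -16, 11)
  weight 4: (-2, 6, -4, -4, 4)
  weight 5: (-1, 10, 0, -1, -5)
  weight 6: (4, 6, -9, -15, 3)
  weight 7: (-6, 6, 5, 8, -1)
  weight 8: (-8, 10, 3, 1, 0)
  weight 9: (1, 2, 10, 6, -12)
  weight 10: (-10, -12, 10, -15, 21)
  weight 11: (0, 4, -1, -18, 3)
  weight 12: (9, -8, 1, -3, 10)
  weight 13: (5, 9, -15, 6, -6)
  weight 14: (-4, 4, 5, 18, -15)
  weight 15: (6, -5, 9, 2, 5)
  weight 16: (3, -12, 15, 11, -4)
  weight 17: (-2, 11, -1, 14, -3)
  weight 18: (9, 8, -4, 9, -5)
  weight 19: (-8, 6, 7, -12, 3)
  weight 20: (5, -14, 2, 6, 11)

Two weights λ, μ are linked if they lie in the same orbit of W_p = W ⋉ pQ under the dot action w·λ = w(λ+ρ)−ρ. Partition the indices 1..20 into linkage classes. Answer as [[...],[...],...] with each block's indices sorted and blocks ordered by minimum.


Dynkin diagram of C (from the 8 off-diagonal −1 entries): D_5.

λ_j+ρ reflected into Ā_17 (⟨·,θ^∨⟩≤17); 5-tuples as given:

  λ_1+ρ ↦ (2, 1, 5, 2, 2);  λ_2+ρ ↦ (2, 1, 5, 2, 2);  λ_3+ρ ↦ (6, 1, 3, 3, 1);  λ_4+ρ ↦ (1, 3, 3, 3, 2);  λ_5+ρ ↦ (0, 5, 1, 2, 2);  λ_6+ρ ↦ (6, 1, 3, 3, 1);  λ_7+ρ ↦ (0, 5, 1, 2, 2);  λ_8+ρ ↦ (6, 1, 3, 3, 1);  λ_9+ρ ↦ (6, 1, 3, 3, 1);  λ_10+ρ ↦ (1, 3, 3, 3, 2);  λ_11+ρ ↦ (0, 5, 1, 2, 2);  λ_12+ρ ↦ (3, 2, 5, 2, 1);  λ_13+ρ ↦ (3, 2, 5, 2, 1);  λ_14+ρ ↦ (6, 1, 3, 3, 1);  λ_15+ρ ↦ (2, 1, 5, 2, 2);  λ_16+ρ ↦ (3, 2, 5, 2, 1);  λ_17+ρ ↦ (0, 5, 1, 2, 2);  λ_18+ρ ↦ (2, 1, 5, 2, 2);  λ_19+ρ ↦ (0, 5, 1, 2, 2);  λ_20+ρ ↦ (2, 1, 5, 2, 2)

Linkage partition of the 20 weights (5 classes, p=17):

[[1, 2, 15, 18, 20], [3, 6, 8, 9, 14], [4, 10], [5, 7, 11, 17, 19], [12, 13, 16]]


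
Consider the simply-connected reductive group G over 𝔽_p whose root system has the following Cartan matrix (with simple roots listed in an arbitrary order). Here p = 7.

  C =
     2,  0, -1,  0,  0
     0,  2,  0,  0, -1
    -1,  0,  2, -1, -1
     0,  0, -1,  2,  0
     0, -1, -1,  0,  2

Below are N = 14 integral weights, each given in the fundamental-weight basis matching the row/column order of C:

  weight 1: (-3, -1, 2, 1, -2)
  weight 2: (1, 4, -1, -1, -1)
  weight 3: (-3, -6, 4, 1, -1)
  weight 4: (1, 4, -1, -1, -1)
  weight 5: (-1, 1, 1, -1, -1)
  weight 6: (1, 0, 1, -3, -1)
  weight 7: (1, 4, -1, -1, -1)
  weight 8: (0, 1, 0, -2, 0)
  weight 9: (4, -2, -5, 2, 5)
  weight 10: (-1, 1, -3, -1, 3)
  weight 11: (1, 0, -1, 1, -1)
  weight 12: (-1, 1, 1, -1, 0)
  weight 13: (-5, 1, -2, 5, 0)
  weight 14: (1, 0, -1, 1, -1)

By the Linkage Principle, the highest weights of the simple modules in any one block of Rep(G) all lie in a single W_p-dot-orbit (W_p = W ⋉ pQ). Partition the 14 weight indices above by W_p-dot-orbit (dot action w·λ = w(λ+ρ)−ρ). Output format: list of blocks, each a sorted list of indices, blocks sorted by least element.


C ↔ D_5 under row/col permutation; |W(D_5)| = 1920.

Ā_7 reps of the 14 weights (D_5, coords as presented):

  1: (2, 1, 0, 2, 0)
  2: (2, 5, 0, 0, 0)
  3: (0, 0, 2, 0, 0)
  4: (2, 5, 0, 0, 0)
  5: (0, 2, 2, 0, 0)
  6: (2, 1, 0, 2, 0)
  7: (2, 5, 0, 0, 0)
  8: (1, 2, 0, 1, 1)
  9: (1, 2, 0, 1, 1)
  10: (0, 2, 2, 0, 0)
  11: (2, 1, 0, 2, 0)
  12: (0, 2, 2, 0, 0)
  13: (1, 2, 0, 1, 1)
  14: (2, 1, 0, 2, 0)

These 14 weights hit 5 W_7-dot-orbits; sizes (4, 3, 1, 3, 3):

[[1, 6, 11, 14], [2, 4, 7], [3], [5, 10, 12], [8, 9, 13]]


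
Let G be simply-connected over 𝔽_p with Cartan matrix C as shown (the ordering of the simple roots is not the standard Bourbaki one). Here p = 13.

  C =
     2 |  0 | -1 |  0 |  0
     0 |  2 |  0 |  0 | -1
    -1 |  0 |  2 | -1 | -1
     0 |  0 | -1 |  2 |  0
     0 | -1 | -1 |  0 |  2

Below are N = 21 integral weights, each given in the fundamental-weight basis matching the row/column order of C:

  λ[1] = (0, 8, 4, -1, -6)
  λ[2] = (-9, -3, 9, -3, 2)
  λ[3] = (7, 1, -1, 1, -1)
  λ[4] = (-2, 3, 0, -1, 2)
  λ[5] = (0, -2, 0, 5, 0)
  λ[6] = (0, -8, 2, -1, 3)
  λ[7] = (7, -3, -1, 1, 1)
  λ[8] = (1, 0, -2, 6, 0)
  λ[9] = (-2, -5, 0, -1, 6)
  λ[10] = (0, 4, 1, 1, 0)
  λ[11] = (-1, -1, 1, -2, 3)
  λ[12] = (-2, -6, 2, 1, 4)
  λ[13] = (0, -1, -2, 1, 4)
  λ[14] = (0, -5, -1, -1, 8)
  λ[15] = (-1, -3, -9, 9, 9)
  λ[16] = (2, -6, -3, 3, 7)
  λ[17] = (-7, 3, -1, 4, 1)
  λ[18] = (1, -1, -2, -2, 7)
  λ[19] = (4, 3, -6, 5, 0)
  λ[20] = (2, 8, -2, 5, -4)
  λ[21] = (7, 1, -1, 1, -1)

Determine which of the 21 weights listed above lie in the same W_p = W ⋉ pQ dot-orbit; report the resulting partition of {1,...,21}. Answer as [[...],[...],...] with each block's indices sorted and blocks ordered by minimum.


C ↔ D_5 under row/col permutation; |W(D_5)| = 1920.

W_13-reps of the 21 weights in Ā_13 (same 5-coord order as C):

  λ_1+ρ ↦ (1, 4, 0, 0, 3)
  λ_2+ρ ↦ (8, 2, 0, 2, 0)
  λ_3+ρ ↦ (8, 2, 0, 2, 0)
  λ_4+ρ ↦ (1, 4, 0, 0, 3)
  λ_5+ρ ↦ (1, 1, 1, 6, 0)
  λ_6+ρ ↦ (1, 4, 0, 0, 3)
  λ_7+ρ ↦ (8, 2, 0, 2, 0)
  λ_8+ρ ↦ (1, 1, 1, 6, 0)
  λ_9+ρ ↦ (1, 4, 0, 0, 3)
  λ_10+ρ ↦ (1, 5, 2, 2, 0)
  λ_11+ρ ↦ (0, 0, 1, 1, 4)
  λ_12+ρ ↦ (1, 5, 2, 2, 0)
  λ_13+ρ ↦ (0, 0, 1, 1, 4)
  λ_14+ρ ↦ (1, 4, 0, 0, 3)
  λ_15+ρ ↦ (8, 2, 0, 2, 0)
  λ_16+ρ ↦ (1, 5, 2, 2, 0)
  λ_17+ρ ↦ (0, 0, 1, 1, 4)
  λ_18+ρ ↦ (0, 0, 1, 1, 4)
  λ_19+ρ ↦ (0, 0, 1, 1, 4)
  λ_20+ρ ↦ (1, 5, 2, 2, 0)
  λ_21+ρ ↦ (8, 2, 0, 2, 0)

5 distinct reps among the 21 weights ⇒ 5 W_13-linkage classes:

[[1, 4, 6, 9, 14], [2, 3, 7, 15, 21], [5, 8], [10, 12, 16, 20], [11, 13, 17, 18, 19]]


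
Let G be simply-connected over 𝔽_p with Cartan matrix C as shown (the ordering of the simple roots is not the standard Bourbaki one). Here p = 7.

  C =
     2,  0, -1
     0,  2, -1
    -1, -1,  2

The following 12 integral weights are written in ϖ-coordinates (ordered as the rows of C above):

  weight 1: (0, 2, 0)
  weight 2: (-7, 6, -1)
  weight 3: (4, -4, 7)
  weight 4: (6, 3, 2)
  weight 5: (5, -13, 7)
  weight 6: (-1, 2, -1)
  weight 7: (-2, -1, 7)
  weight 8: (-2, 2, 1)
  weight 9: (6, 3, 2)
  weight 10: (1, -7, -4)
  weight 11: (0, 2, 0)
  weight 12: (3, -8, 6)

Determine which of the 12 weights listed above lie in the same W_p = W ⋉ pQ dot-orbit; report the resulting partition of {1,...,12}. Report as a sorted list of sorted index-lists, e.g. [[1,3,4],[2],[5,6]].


C ↔ A_3 under row/col permutation; |W(A_3)| = 24.

Each λ_j+ρ reduced to Ā_7; 3-tuples below use C's row order:

  λ_1 → (1, 3, 1) · λ_2 → (0, 1, 6) · λ_3 → (1, 3, 1) · λ_4 → (0, 3, 0) · λ_5 → (4, 0, 1) · λ_6 → (0, 3, 0) · λ_7 → (0, 1, 6) · λ_8 → (1, 3, 1) · λ_9 → (0, 3, 0) · λ_10 → (4, 0, 1) · λ_11 → (1, 3, 1) · λ_12 → (0, 3, 0)

Grouping the 12 weights by Ā_7-representative: 4 linkage classes.

[[1, 3, 8, 11], [2, 7], [4, 6, 9, 12], [5, 10]]


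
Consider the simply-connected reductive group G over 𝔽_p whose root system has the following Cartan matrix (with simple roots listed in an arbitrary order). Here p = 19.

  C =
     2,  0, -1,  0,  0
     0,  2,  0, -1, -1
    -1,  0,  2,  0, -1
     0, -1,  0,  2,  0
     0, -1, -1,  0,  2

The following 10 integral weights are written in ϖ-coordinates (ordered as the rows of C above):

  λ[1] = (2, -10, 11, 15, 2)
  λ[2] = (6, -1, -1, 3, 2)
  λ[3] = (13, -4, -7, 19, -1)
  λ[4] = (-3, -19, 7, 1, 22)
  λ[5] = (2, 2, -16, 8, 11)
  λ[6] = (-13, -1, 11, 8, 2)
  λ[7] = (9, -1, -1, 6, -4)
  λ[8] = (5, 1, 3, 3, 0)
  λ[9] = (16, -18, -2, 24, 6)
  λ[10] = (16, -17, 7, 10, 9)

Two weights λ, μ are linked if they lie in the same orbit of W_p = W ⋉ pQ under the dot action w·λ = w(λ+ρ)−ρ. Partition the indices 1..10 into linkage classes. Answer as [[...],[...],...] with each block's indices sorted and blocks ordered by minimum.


Cartan matrix: type A_5 (|W|=720); un-permuting the 5 rows.

Folding the 10 weights λ_j+ρ into Ā_19 (reps in the given 5-coord order):

  λ_1+ρ ↦ (3, 3, 3, 1, 6);  λ_2+ρ ↦ (7, 0, 0, 4, 3);  λ_3+ρ ↦ (1, 6, 2, 5, 0);  λ_4+ρ ↦ (6, 2, 4, 4, 1);  λ_5+ρ ↦ (7, 0, 0, 4, 3);  λ_6+ρ ↦ (7, 0, 0, 4, 3);  λ_7+ρ ↦ (7, 0, 0, 4, 3);  λ_8+ρ ↦ (6, 2, 4, 4, 1);  λ_9+ρ ↦ (6, 2, 4, 4, 1);  λ_10+ρ ↦ (1, 6, 2, 5, 0)

These 10 weights hit 4 W_19-dot-orbits; sizes (1, 4, 2, 3):

[[1], [2, 5, 6, 7], [3, 10], [4, 8, 9]]


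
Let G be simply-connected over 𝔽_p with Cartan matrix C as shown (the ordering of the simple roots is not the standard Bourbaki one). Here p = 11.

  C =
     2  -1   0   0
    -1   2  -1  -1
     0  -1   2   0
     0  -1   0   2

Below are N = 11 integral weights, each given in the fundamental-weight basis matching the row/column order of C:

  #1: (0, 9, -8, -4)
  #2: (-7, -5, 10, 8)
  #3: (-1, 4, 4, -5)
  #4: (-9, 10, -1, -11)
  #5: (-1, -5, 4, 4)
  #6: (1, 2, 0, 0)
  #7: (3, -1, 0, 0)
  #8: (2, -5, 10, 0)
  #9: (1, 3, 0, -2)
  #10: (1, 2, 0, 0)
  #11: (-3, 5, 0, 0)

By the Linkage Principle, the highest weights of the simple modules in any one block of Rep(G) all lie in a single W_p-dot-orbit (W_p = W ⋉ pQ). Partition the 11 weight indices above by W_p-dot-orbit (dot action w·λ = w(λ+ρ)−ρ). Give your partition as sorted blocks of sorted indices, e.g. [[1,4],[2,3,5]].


Type D_4, rank 4, |W|=192; reorder rows/cols to standard.

W_11-reps of the 11 weights in Ā_11 (same 4-coord order as C):

  λ_1+ρ ↦ (1, 0, 7, 3) · λ_2+ρ ↦ (4, 0, 1, 1) · λ_3+ρ ↦ (0, 1, 5, 4) · λ_4+ρ ↦ (1, 0, 7, 3) · λ_5+ρ ↦ (4, 0, 1, 1) · λ_6+ρ ↦ (2, 3, 1, 1) · λ_7+ρ ↦ (4, 0, 1, 1) · λ_8+ρ ↦ (1, 0, 7, 3) · λ_9+ρ ↦ (2, 3, 1, 1) · λ_10+ρ ↦ (2, 3, 1, 1) · λ_11+ρ ↦ (2, 3, 1, 1)

Partition of {1..11} into 4 W_11-dot-orbits:

[[1, 4, 8], [2, 5, 7], [3], [6, 9, 10, 11]]


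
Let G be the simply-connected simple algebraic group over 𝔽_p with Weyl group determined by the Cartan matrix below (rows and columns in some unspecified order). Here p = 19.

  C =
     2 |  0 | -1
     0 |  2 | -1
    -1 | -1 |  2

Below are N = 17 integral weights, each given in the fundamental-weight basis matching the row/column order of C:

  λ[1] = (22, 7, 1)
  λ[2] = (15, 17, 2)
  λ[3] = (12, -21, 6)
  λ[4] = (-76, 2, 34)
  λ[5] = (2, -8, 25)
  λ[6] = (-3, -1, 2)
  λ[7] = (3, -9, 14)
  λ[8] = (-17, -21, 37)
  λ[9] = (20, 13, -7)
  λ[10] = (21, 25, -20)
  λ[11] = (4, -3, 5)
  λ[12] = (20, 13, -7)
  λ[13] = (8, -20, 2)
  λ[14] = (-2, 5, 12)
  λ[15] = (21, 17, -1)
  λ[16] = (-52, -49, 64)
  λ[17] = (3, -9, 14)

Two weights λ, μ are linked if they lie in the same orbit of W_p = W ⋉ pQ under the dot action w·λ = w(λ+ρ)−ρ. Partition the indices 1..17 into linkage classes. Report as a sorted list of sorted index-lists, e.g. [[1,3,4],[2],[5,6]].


Cartan matrix: type A_3 (|W|=24); un-permuting the 3 rows.

λ_j+ρ reflected into Ā_19 (⟨·,θ^∨⟩≤19); 3-tuples as given:

  [1] (5, 2, 4);  [2] (2, 0, 1);  [3] (1, 6, 12);  [4] (2, 0, 1);  [5] (7, 3, 9);  [6] (2, 0, 1);  [7] (4, 8, 7);  [8] (2, 0, 1);  [9] (5, 2, 4);  [10] (7, 3, 9);  [11] (5, 2, 4);  [12] (5, 2, 4);  [13] (7, 3, 9);  [14] (1, 6, 12);  [15] (2, 0, 1);  [16] (5, 2, 4);  [17] (4, 8, 7)

Grouping the 17 weights by Ā_19-representative: 5 linkage classes.

[[1, 9, 11, 12, 16], [2, 4, 6, 8, 15], [3, 14], [5, 10, 13], [7, 17]]


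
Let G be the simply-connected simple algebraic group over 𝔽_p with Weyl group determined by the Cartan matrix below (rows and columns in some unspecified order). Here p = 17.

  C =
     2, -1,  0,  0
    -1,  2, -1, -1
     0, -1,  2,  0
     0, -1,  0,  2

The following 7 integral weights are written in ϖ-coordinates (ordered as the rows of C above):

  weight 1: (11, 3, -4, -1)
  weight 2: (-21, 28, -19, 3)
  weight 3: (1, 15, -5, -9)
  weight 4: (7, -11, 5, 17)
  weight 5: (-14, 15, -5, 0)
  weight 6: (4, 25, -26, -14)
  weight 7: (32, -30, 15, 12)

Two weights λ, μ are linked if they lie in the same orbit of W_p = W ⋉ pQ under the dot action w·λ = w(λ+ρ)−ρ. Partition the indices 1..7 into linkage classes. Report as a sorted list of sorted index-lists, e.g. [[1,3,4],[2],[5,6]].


Root system D_4: the 4×4 matrix C matches after relabeling.

Ā_17 reps of the 7 weights (D_4, coords as presented):

    λ_1+ρ ↦ (12, 1, 3, 0)
    λ_2+ρ ↦ (1, 1, 3, 7)
    λ_3+ρ ↦ (1, 1, 3, 7)
    λ_4+ρ ↦ (1, 1, 3, 7)
    λ_5+ρ ↦ (12, 1, 3, 0)
    λ_6+ρ ↦ (1, 1, 3, 7)
    λ_7+ρ ↦ (12, 1, 3, 0)

Grouping the 7 weights by Ā_17-representative: 2 linkage classes.

[[1, 5, 7], [2, 3, 4, 6]]


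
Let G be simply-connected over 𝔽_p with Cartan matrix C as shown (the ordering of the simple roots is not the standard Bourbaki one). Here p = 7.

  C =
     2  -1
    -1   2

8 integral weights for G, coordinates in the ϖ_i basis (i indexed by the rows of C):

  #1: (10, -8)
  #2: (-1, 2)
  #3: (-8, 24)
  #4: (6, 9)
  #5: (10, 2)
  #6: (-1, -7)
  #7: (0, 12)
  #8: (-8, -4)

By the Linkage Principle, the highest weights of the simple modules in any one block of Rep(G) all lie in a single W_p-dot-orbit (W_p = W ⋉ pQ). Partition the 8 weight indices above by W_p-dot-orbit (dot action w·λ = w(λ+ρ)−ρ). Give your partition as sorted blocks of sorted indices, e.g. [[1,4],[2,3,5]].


Root system A_2: the 2×2 matrix C matches after relabeling.

Alcove-folded reps (p=7, 8 weights, presented ϖ-order):

  1: (0, 3)
  2: (0, 3)
  3: (4, 3)
  4: (0, 3)
  5: (0, 4)
  6: (6, 0)
  7: (6, 0)
  8: (0, 4)

Grouping the 8 weights by Ā_7-representative: 4 linkage classes.

[[1, 2, 4], [3], [5, 8], [6, 7]]


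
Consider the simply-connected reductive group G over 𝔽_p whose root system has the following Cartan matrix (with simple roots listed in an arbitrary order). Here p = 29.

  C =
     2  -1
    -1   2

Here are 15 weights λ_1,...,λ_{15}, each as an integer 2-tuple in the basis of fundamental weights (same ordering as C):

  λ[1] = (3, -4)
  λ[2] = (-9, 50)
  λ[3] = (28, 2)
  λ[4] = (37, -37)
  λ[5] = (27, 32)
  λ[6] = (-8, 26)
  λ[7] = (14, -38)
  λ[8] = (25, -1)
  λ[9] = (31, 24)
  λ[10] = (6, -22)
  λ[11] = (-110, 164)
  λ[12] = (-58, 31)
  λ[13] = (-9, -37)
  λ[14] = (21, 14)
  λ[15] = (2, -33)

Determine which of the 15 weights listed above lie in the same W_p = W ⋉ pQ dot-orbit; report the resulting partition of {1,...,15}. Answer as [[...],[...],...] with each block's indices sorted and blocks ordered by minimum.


Dynkin diagram of C (from the 2 off-diagonal −1 entries): A_2.

W_29-reps of the 15 weights in Ā_29 (same 2-coord order as C):

  [1] (1, 3);  [2] (14, 7);  [3] (26, 0);  [4] (7, 20);  [5] (1, 3);  [6] (7, 20);  [7] (14, 7);  [8] (26, 0);  [9] (1, 3);  [10] (14, 7);  [11] (7, 20);  [12] (1, 3);  [13] (14, 7);  [14] (14, 7);  [15] (26, 0)

4 distinct reps among the 15 weights ⇒ 4 W_29-linkage classes:

[[1, 5, 9, 12], [2, 7, 10, 13, 14], [3, 8, 15], [4, 6, 11]]


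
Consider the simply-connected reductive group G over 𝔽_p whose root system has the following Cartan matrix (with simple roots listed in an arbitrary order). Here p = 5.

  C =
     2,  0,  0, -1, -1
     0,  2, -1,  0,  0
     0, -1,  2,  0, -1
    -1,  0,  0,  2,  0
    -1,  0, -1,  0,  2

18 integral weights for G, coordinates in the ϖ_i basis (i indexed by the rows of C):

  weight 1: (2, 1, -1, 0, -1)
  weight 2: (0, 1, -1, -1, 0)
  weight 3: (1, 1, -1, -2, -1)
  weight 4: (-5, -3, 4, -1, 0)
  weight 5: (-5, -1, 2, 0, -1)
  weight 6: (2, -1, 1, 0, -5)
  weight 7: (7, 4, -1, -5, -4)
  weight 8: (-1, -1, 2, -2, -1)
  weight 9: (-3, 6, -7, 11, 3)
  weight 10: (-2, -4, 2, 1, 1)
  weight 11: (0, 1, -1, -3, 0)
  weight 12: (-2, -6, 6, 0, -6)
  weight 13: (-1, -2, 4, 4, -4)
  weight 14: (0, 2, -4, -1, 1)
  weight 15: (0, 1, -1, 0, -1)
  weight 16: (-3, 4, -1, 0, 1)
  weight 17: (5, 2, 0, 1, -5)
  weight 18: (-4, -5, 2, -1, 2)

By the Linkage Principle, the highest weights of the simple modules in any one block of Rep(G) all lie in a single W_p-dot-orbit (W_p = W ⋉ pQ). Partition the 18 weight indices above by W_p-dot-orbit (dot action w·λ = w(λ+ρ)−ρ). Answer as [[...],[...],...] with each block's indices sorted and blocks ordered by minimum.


Type A_5, rank 5, |W|=720; reorder rows/cols to standard.

Ā_5 reps of the 18 weights (A_5, coords as presented):

  λ_1+ρ ↦ (3, 1, 0, 0, 0) · λ_2+ρ ↦ (1, 2, 0, 0, 1) · λ_3+ρ ↦ (1, 2, 0, 1, 0) · λ_4+ρ ↦ (3, 1, 0, 0, 0) · λ_5+ρ ↦ (3, 1, 0, 0, 0) · λ_6+ρ ↦ (1, 2, 0, 0, 1) · λ_7+ρ ↦ (0, 3, 0, 1, 0) · λ_8+ρ ↦ (0, 0, 2, 0, 1) · λ_9+ρ ↦ (1, 2, 0, 1, 0) · λ_10+ρ ↦ (1, 2, 0, 0, 1) · λ_11+ρ ↦ (1, 2, 0, 1, 0) · λ_12+ρ ↦ (3, 1, 0, 0, 0) · λ_13+ρ ↦ (3, 1, 0, 0, 0) · λ_14+ρ ↦ (0, 0, 2, 0, 1) · λ_15+ρ ↦ (1, 2, 0, 1, 0) · λ_16+ρ ↦ (0, 3, 0, 1, 0) · λ_17+ρ ↦ (1, 2, 0, 0, 1) · λ_18+ρ ↦ (1, 2, 0, 1, 0)

5 distinct reps among the 18 weights ⇒ 5 W_5-linkage classes:

[[1, 4, 5, 12, 13], [2, 6, 10, 17], [3, 9, 11, 15, 18], [7, 16], [8, 14]]


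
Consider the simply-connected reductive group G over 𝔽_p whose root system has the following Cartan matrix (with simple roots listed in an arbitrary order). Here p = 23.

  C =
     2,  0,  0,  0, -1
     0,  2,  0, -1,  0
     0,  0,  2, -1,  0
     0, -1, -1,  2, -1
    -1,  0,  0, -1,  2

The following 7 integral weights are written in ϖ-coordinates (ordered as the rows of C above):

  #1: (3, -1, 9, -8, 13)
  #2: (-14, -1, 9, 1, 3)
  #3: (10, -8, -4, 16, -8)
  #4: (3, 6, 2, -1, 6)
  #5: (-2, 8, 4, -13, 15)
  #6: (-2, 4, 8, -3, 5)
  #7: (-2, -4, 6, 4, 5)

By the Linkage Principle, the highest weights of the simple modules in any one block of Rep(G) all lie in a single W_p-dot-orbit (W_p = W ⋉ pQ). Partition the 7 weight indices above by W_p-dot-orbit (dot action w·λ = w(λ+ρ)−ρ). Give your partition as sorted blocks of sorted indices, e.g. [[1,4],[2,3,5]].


Root system D_5: the 5×5 matrix C matches after relabeling.

Each λ_j+ρ reduced to Ā_23; 5-tuples below use C's row order:

  λ_1 → (4, 7, 3, 0, 2);  λ_2 → (4, 7, 3, 0, 2);  λ_3 → (4, 7, 3, 0, 2);  λ_4 → (4, 7, 3, 0, 2);  λ_5 → (1, 3, 7, 2, 3);  λ_6 → (1, 3, 7, 2, 3);  λ_7 → (1, 3, 7, 2, 3)

The 7 indices split into 2 linkage classes (same alcove rep ⇔ same W_23-dot-orbit):

[[1, 2, 3, 4], [5, 6, 7]]


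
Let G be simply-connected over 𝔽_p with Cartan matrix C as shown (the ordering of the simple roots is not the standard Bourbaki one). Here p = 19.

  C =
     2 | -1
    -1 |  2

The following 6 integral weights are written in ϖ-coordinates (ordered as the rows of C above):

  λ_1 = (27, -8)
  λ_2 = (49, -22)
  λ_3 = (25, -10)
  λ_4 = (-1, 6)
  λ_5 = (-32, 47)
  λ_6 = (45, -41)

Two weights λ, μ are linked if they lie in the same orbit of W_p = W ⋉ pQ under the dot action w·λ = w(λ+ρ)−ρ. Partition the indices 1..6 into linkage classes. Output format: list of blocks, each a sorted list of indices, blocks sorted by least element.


C ↔ A_2 under row/col permutation; |W(A_2)| = 6.

W_19-reps of the 6 weights in Ā_19 (same 2-coord order as C):

  λ_1 → (10, 2)
  λ_2 → (10, 2)
  λ_3 → (10, 2)
  λ_4 → (0, 7)
  λ_5 → (10, 2)
  λ_6 → (11, 6)

Partition of {1..6} into 3 W_19-dot-orbits:

[[1, 2, 3, 5], [4], [6]]


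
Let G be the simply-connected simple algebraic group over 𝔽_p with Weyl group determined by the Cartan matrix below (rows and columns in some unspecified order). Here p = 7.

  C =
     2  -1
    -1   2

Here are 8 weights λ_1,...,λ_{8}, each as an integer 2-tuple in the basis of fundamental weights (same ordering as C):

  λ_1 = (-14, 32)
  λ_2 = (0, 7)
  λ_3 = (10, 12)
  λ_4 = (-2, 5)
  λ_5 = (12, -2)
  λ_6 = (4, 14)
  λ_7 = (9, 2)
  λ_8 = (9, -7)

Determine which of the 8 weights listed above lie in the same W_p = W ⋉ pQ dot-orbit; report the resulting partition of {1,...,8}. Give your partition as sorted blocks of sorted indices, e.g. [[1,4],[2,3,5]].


C ↔ A_2 under row/col permutation; |W(A_2)| = 6.

Ā_7 reps of the 8 weights (A_2, coords as presented):

  [1] (1, 5) · [2] (1, 5) · [3] (1, 3) · [4] (1, 5) · [5] (1, 5) · [6] (1, 5) · [7] (1, 3) · [8] (1, 3)

Grouping the 8 weights by Ā_7-representative: 2 linkage classes.

[[1, 2, 4, 5, 6], [3, 7, 8]]


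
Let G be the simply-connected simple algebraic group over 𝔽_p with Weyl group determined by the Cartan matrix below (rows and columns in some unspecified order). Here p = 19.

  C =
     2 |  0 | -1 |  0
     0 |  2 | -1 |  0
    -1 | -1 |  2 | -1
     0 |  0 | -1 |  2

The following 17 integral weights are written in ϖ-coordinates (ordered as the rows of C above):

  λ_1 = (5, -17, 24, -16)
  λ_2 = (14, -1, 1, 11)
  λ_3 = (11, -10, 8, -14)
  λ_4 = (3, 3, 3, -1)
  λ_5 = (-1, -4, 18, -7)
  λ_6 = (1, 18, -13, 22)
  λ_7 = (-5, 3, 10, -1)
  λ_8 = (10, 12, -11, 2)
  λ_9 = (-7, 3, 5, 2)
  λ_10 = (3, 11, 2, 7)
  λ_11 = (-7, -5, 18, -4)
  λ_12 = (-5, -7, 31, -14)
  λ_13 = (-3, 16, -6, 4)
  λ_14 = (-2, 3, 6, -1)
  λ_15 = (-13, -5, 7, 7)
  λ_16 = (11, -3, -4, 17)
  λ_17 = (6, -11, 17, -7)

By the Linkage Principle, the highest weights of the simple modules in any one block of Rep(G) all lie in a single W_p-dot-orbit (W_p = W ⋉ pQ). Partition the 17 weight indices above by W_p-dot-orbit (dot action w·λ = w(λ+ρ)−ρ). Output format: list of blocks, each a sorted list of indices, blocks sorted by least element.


D_4 Cartan matrix, 4 simple roots permuted; ρ=(1,1,1,1).

λ_j+ρ reflected into Ā_19 (⟨·,θ^∨⟩≤19); 4-tuples as given:

  λ_1+ρ ↦ (6, 4, 0, 3);  λ_2+ρ ↦ (5, 10, 0, 2);  λ_3+ρ ↦ (1, 4, 6, 0);  λ_4+ρ ↦ (4, 4, 4, 0);  λ_5+ρ ↦ (0, 3, 0, 6);  λ_6+ρ ↦ (1, 4, 6, 0);  λ_7+ρ ↦ (4, 4, 4, 0);  λ_8+ρ ↦ (1, 3, 3, 7);  λ_9+ρ ↦ (6, 4, 0, 3);  λ_10+ρ ↦ (4, 4, 4, 0);  λ_11+ρ ↦ (6, 4, 0, 3);  λ_12+ρ ↦ (6, 4, 0, 3);  λ_13+ρ ↦ (5, 10, 0, 2);  λ_14+ρ ↦ (1, 4, 6, 0);  λ_15+ρ ↦ (4, 4, 4, 0);  λ_16+ρ ↦ (1, 3, 3, 7);  λ_17+ρ ↦ (1, 4, 6, 0)

Grouping the 17 weights by Ā_19-representative: 6 linkage classes.

[[1, 9, 11, 12], [2, 13], [3, 6, 14, 17], [4, 7, 10, 15], [5], [8, 16]]


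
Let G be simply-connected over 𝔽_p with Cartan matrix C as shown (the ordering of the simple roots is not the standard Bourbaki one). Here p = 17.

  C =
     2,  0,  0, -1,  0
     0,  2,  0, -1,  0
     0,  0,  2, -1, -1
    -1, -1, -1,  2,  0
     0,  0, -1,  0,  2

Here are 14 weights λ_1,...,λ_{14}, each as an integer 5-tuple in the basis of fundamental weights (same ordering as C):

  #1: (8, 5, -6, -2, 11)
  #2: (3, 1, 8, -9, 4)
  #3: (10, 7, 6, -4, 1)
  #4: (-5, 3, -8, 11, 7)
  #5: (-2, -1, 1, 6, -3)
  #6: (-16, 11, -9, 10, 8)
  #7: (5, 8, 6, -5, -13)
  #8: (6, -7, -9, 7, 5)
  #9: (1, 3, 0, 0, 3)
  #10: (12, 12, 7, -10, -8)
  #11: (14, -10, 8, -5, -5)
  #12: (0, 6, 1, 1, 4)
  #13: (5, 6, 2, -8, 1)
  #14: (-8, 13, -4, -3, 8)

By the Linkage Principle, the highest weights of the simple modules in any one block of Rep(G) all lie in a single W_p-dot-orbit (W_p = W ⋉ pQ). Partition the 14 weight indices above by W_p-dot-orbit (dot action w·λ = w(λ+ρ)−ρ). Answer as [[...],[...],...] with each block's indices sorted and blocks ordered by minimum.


Dynkin diagram of C (from the 8 off-diagonal −1 entries): D_5.

Folding the 14 weights λ_j+ρ into Ā_17 (reps in the given 5-coord order):

  [1] (3, 0, 3, 2, 3);  [2] (2, 4, 1, 1, 4);  [3] (3, 0, 3, 2, 3);  [4] (4, 4, 1, 0, 0);  [5] (1, 0, 0, 6, 2);  [6] (3, 0, 3, 2, 3);  [7] (3, 0, 3, 2, 3);  [8] (1, 0, 0, 6, 2);  [9] (2, 4, 1, 1, 4);  [10] (4, 4, 1, 0, 0);  [11] (2, 4, 1, 1, 4);  [12] (1, 7, 2, 0, 3);  [13] (1, 0, 2, 2, 2);  [14] (3, 0, 3, 2, 3)

The 14 indices split into 6 linkage classes (same alcove rep ⇔ same W_17-dot-orbit):

[[1, 3, 6, 7, 14], [2, 9, 11], [4, 10], [5, 8], [12], [13]]


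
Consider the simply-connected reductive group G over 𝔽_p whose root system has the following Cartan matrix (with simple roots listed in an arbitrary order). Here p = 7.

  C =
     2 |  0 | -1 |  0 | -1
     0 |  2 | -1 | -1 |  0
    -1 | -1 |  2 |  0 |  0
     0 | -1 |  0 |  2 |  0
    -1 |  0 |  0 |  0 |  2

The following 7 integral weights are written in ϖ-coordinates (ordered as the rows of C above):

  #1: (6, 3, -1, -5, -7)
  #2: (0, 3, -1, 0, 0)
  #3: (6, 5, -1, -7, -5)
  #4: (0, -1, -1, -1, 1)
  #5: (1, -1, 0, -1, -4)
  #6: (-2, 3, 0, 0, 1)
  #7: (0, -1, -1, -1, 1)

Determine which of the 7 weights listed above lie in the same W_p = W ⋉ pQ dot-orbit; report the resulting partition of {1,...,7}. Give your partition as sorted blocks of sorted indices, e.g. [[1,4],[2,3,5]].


Type A_5, rank 5, |W|=720; reorder rows/cols to standard.

Folding the 7 weights λ_j+ρ into Ā_7 (reps in the given 5-coord order):

  [1] (1, 0, 0, 0, 2)
  [2] (1, 4, 0, 1, 1)
  [3] (1, 0, 0, 0, 2)
  [4] (1, 0, 0, 0, 2)
  [5] (1, 0, 0, 0, 2)
  [6] (1, 4, 0, 1, 1)
  [7] (1, 0, 0, 0, 2)

The 7 indices split into 2 linkage classes (same alcove rep ⇔ same W_7-dot-orbit):

[[1, 3, 4, 5, 7], [2, 6]]


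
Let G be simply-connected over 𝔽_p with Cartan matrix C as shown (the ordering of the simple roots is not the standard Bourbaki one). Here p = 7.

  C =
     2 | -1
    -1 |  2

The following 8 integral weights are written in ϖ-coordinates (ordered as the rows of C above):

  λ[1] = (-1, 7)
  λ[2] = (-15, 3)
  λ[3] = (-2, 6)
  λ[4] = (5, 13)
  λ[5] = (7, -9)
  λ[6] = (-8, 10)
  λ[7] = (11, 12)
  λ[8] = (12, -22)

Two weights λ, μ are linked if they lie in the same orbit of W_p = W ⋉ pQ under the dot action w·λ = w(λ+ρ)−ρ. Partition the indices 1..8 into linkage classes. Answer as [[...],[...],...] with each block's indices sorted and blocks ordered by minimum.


C ↔ A_2 under row/col permutation; |W(A_2)| = 6.

W_7-reps of the 8 weights in Ā_7 (same 2-coord order as C):

    λ_1 → (1, 6)
    λ_2 → (3, 0)
    λ_3 → (1, 6)
    λ_4 → (1, 6)
    λ_5 → (1, 6)
    λ_6 → (3, 0)
    λ_7 → (1, 2)
    λ_8 → (1, 6)

Linkage partition of the 8 weights (3 classes, p=7):

[[1, 3, 4, 5, 8], [2, 6], [7]]


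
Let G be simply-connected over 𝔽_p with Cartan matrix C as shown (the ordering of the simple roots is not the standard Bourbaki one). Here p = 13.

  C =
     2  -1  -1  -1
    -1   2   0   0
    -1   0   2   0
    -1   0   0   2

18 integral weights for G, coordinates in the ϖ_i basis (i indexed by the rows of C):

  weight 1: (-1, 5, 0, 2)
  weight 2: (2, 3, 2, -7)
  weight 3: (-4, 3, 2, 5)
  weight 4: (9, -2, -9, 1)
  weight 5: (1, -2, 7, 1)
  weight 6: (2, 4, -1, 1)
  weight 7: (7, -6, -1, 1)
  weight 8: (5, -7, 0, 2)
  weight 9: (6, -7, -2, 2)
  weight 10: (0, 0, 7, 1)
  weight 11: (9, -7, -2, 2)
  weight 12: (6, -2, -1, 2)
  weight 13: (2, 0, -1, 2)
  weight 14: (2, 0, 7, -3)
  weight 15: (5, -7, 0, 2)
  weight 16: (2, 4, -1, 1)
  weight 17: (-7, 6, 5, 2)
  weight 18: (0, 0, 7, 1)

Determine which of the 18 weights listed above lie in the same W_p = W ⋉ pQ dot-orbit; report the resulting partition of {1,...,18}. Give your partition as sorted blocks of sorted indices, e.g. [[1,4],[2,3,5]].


Root system D_4: the 4×4 matrix C matches after relabeling.

Folding the 18 weights λ_j+ρ into Ā_13 (reps in the given 4-coord order):

    λ_1+ρ ↦ (0, 6, 1, 3)
    λ_2+ρ ↦ (3, 1, 0, 3)
    λ_3+ρ ↦ (3, 1, 0, 3)
    λ_4+ρ ↦ (1, 1, 8, 2)
    λ_5+ρ ↦ (1, 1, 8, 2)
    λ_6+ρ ↦ (3, 5, 0, 2)
    λ_7+ρ ↦ (3, 5, 0, 2)
    λ_8+ρ ↦ (0, 6, 1, 3)
    λ_9+ρ ↦ (0, 6, 1, 3)
    λ_10+ρ ↦ (1, 1, 8, 2)
    λ_11+ρ ↦ (0, 6, 1, 3)
    λ_12+ρ ↦ (3, 1, 0, 3)
    λ_13+ρ ↦ (3, 1, 0, 3)
    λ_14+ρ ↦ (1, 1, 8, 2)
    λ_15+ρ ↦ (0, 6, 1, 3)
    λ_16+ρ ↦ (3, 5, 0, 2)
    λ_17+ρ ↦ (3, 1, 0, 3)
    λ_18+ρ ↦ (1, 1, 8, 2)

These 18 weights hit 4 W_13-dot-orbits; sizes (5, 5, 5, 3):

[[1, 8, 9, 11, 15], [2, 3, 12, 13, 17], [4, 5, 10, 14, 18], [6, 7, 16]]


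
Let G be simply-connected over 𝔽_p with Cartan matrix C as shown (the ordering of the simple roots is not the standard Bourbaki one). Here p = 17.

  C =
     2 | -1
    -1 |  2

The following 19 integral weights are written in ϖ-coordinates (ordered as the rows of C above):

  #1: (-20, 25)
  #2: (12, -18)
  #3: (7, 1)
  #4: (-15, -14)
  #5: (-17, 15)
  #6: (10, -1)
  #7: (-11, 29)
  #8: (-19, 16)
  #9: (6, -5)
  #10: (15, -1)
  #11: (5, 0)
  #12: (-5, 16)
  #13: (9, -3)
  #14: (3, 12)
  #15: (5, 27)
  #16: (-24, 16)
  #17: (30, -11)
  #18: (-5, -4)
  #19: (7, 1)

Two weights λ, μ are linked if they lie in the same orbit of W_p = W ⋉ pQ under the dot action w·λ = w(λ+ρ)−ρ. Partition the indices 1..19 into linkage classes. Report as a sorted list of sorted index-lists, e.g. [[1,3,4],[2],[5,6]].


C ↔ A_2 under row/col permutation; |W(A_2)| = 6.

λ_j+ρ reflected into Ā_17 (⟨·,θ^∨⟩≤17); 2-tuples as given:

    λ_1 → (8, 2)
    λ_2 → (4, 13)
    λ_3 → (8, 2)
    λ_4 → (3, 4)
    λ_5 → (16, 0)
    λ_6 → (11, 0)
    λ_7 → (3, 4)
    λ_8 → (16, 0)
    λ_9 → (3, 4)
    λ_10 → (16, 0)
    λ_11 → (6, 1)
    λ_12 → (4, 13)
    λ_13 → (8, 2)
    λ_14 → (4, 13)
    λ_15 → (11, 0)
    λ_16 → (11, 0)
    λ_17 → (3, 4)
    λ_18 → (3, 4)
    λ_19 → (8, 2)

Linkage partition of the 19 weights (6 classes, p=17):

[[1, 3, 13, 19], [2, 12, 14], [4, 7, 9, 17, 18], [5, 8, 10], [6, 15, 16], [11]]


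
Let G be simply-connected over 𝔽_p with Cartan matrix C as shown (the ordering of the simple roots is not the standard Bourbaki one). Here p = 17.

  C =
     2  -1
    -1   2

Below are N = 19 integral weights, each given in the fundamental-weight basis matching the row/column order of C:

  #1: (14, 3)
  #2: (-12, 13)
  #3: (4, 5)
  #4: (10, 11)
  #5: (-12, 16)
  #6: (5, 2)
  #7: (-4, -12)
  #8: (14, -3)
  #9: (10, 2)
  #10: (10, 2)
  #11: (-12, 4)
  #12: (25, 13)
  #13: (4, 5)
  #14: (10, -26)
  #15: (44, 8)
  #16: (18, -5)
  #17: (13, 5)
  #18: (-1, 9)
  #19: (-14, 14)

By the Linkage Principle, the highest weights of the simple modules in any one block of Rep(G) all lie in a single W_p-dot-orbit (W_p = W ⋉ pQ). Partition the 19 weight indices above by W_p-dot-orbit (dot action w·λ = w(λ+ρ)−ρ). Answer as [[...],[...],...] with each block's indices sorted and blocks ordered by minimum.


C ↔ A_2 under row/col permutation; |W(A_2)| = 6.

Ā_17 reps of the 19 weights (A_2, coords as presented):

  1: (13, 2);  2: (11, 3);  3: (5, 6);  4: (5, 6);  5: (11, 6);  6: (6, 3);  7: (11, 3);  8: (13, 2);  9: (11, 3);  10: (11, 3);  11: (5, 6);  12: (6, 3);  13: (5, 6);  14: (6, 3);  15: (6, 3);  16: (13, 2);  17: (11, 3);  18: (0, 10);  19: (13, 2)

Partition of {1..19} into 6 W_17-dot-orbits:

[[1, 8, 16, 19], [2, 7, 9, 10, 17], [3, 4, 11, 13], [5], [6, 12, 14, 15], [18]]


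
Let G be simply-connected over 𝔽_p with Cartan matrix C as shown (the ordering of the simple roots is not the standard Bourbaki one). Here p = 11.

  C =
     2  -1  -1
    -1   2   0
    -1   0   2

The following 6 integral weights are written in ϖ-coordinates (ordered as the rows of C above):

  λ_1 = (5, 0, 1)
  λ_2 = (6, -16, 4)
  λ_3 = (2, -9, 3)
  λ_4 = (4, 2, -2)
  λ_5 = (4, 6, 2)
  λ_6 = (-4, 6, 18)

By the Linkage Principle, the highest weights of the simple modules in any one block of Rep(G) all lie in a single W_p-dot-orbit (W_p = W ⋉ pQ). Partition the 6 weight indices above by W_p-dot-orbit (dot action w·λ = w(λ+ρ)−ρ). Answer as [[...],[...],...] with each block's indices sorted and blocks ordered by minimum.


C ↔ A_3 under row/col permutation; |W(A_3)| = 24.

W_11-reps of the 6 weights in Ā_11 (same 3-coord order as C):

  λ_1 → (6, 1, 2)
  λ_2 → (4, 3, 1)
  λ_3 → (4, 3, 1)
  λ_4 → (4, 3, 1)
  λ_5 → (4, 3, 1)
  λ_6 → (4, 3, 1)

Linkage partition of the 6 weights (2 classes, p=11):

[[1], [2, 3, 4, 5, 6]]


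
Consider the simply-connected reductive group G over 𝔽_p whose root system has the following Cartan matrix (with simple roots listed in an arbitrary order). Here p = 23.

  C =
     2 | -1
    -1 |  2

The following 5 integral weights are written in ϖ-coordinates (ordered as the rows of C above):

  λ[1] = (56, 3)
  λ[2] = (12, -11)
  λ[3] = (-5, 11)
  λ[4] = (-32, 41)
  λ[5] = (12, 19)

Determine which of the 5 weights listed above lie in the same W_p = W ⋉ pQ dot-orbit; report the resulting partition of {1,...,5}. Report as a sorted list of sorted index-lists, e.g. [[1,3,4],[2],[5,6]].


Cartan matrix: type A_2 (|W|=6); un-permuting the 2 rows.

W_23-reps of the 5 weights in Ā_23 (same 2-coord order as C):

    λ_1+ρ ↦ (4, 8)
    λ_2+ρ ↦ (3, 10)
    λ_3+ρ ↦ (4, 8)
    λ_4+ρ ↦ (4, 8)
    λ_5+ρ ↦ (3, 10)

The 5 indices split into 2 linkage classes (same alcove rep ⇔ same W_23-dot-orbit):

[[1, 3, 4], [2, 5]]


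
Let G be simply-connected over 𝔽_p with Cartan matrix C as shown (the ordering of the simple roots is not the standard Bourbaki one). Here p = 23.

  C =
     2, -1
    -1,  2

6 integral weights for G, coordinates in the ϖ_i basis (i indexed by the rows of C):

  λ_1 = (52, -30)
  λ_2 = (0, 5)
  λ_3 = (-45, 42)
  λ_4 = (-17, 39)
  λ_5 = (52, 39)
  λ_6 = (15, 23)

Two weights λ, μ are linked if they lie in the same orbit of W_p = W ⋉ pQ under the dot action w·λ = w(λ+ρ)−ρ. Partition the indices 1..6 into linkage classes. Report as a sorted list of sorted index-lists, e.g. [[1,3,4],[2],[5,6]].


Cartan matrix: type A_2 (|W|=6); un-permuting the 2 rows.

Each λ_j+ρ reduced to Ā_23; 2-tuples below use C's row order:

  [1] (1, 6) · [2] (1, 6) · [3] (2, 20) · [4] (1, 6) · [5] (1, 6) · [6] (1, 6)

These 6 weights hit 2 W_23-dot-orbits; sizes (5, 1):

[[1, 2, 4, 5, 6], [3]]


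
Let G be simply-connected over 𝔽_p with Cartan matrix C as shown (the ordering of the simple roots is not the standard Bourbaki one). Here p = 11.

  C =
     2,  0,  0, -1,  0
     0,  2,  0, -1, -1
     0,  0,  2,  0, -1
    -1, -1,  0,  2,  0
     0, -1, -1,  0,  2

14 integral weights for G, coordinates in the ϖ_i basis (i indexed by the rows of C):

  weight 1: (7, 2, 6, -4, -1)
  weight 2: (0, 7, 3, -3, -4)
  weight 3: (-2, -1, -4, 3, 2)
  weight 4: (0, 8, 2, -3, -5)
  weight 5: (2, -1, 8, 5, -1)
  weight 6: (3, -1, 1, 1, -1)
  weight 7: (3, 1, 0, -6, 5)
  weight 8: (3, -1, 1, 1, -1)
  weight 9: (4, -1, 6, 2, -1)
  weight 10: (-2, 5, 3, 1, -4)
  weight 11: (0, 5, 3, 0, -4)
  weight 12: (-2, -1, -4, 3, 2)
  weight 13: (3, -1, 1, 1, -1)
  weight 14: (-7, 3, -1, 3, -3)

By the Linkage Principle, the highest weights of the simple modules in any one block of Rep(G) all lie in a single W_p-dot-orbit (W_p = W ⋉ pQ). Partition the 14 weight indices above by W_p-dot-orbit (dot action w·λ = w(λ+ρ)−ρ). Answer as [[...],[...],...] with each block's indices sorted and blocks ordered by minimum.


C ↔ A_5 under row/col permutation; |W(A_5)| = 720.

Ā_11 reps of the 14 weights (A_5, coords as presented):

  λ_1+ρ ↦ (1, 0, 3, 3, 0)
  λ_2+ρ ↦ (1, 3, 1, 1, 3)
  λ_3+ρ ↦ (1, 0, 3, 3, 0)
  λ_4+ρ ↦ (1, 3, 1, 1, 3)
  λ_5+ρ ↦ (4, 0, 2, 2, 0)
  λ_6+ρ ↦ (4, 0, 2, 2, 0)
  λ_7+ρ ↦ (1, 3, 1, 1, 3)
  λ_8+ρ ↦ (4, 0, 2, 2, 0)
  λ_9+ρ ↦ (1, 0, 3, 3, 0)
  λ_10+ρ ↦ (1, 3, 1, 1, 3)
  λ_11+ρ ↦ (1, 3, 1, 1, 3)
  λ_12+ρ ↦ (1, 0, 3, 3, 0)
  λ_13+ρ ↦ (4, 0, 2, 2, 0)
  λ_14+ρ ↦ (4, 0, 2, 2, 0)

Partition of {1..14} into 3 W_11-dot-orbits:

[[1, 3, 9, 12], [2, 4, 7, 10, 11], [5, 6, 8, 13, 14]]
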